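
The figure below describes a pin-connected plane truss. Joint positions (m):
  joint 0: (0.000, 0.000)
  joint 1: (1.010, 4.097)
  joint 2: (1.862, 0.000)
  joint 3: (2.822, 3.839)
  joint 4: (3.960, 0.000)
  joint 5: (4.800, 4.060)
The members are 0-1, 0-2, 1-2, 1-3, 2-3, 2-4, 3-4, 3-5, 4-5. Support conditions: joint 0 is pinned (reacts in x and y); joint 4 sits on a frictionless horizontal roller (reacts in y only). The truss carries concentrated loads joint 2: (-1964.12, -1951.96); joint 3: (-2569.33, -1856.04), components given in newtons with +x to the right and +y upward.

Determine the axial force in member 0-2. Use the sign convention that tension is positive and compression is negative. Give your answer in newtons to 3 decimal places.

N=6 nodes, M=9 members, R=3 reactions → 2N=12, M+R=12
member 0 (0-1): L=4.2197, (cx,cy)=(0.2394,0.9709)
member 1 (0-2): L=1.8620, (cx,cy)=(1.0000,0.0000)
member 2 (1-2): L=4.1847, (cx,cy)=(0.2036,-0.9791)
member 3 (1-3): L=1.8303, (cx,cy)=(0.9900,-0.1410)
member 4 (2-3): L=3.9572, (cx,cy)=(0.2426,0.9701)
member 5 (2-4): L=2.0980, (cx,cy)=(1.0000,0.0000)
member 6 (3-4): L=4.0041, (cx,cy)=(0.2842,-0.9588)
member 7 (3-5): L=1.9903, (cx,cy)=(0.9938,0.1110)
member 8 (4-5): L=4.1460, (cx,cy)=(0.2026,0.9793)
solve A·x = −loads:
  F[0-1] = -4179.8445 N (compression)
  F[0-2] = -3532.9795 N (compression)
  F[1-2] = +4421.5904 N (tension)
  F[1-3] = -1919.8816 N (compression)
  F[2-3] = -2450.2090 N (compression)
  F[2-4] = -74.2099 N (compression)
  F[3-4] = +261.1118 N (tension)
  F[3-5] = -0.0000 N (tension)
  F[4-5] = +0.0000 N (tension)
  Rx@0 = +4533.4500 N
  Ry@0 = +4058.3443 N
  Ry@4 = -250.3443 N

-3532.979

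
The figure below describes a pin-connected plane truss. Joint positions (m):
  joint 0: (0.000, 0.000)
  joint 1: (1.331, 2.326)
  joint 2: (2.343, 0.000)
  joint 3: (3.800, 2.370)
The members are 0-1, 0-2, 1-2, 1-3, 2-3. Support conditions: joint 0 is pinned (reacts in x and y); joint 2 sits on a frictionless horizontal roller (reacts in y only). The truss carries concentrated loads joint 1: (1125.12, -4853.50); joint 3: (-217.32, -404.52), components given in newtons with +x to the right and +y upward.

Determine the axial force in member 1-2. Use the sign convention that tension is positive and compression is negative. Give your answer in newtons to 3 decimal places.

N=4 nodes, M=5 members, R=3 reactions → 2N=8, M+R=8
member 0 (0-1): L=2.6799, (cx,cy)=(0.4967,0.8679)
member 1 (0-2): L=2.3430, (cx,cy)=(1.0000,0.0000)
member 2 (1-2): L=2.5366, (cx,cy)=(0.3990,-0.9170)
member 3 (1-3): L=2.4694, (cx,cy)=(0.9998,0.0178)
member 4 (2-3): L=2.7820, (cx,cy)=(0.5237,0.8519)
solve A·x = −loads:
  F[0-1] = -1091.8481 N (compression)
  F[0-2] = +1450.0787 N (tension)
  F[1-2] = -4258.8878 N (compression)
  F[1-3] = +31.7184 N (tension)
  F[2-3] = -475.5119 N (compression)
  Rx@0 = -907.8000 N
  Ry@0 = +947.6635 N
  Ry@2 = +4310.3565 N

-4258.888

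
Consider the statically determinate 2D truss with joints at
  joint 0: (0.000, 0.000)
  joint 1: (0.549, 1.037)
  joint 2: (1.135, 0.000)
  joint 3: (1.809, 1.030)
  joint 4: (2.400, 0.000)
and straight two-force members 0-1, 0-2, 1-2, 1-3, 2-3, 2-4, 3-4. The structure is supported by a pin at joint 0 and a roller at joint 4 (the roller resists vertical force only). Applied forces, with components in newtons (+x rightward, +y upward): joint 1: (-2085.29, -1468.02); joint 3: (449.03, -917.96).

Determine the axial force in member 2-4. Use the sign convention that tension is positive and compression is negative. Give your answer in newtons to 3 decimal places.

N=5 nodes, M=7 members, R=3 reactions → 2N=10, M+R=10
member 0 (0-1): L=1.1734, (cx,cy)=(0.4679,0.8838)
member 1 (0-2): L=1.1350, (cx,cy)=(1.0000,0.0000)
member 2 (1-2): L=1.1911, (cx,cy)=(0.4920,-0.8706)
member 3 (1-3): L=1.2600, (cx,cy)=(1.0000,-0.0056)
member 4 (2-3): L=1.2309, (cx,cy)=(0.5476,0.8368)
member 5 (2-4): L=1.2650, (cx,cy)=(1.0000,0.0000)
member 6 (3-4): L=1.1875, (cx,cy)=(0.4977,-0.8674)
solve A·x = −loads:
  F[0-1] = -2338.3081 N (compression)
  F[0-2] = -542.1944 N (compression)
  F[1-2] = +683.3249 N (tension)
  F[1-3] = +655.0562 N (tension)
  F[2-3] = -710.9598 N (compression)
  F[2-4] = +183.2740 N (tension)
  F[3-4] = -368.2569 N (compression)
  Rx@0 = +1636.2600 N
  Ry@0 = +2066.5684 N
  Ry@4 = +319.4116 N

183.274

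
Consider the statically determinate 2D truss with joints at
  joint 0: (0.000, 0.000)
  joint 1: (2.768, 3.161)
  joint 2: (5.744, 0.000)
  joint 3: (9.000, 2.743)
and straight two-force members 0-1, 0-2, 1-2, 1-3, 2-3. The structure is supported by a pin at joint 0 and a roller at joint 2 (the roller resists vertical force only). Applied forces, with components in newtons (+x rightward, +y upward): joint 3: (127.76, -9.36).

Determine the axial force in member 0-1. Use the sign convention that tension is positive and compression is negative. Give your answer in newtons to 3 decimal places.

N=4 nodes, M=5 members, R=3 reactions → 2N=8, M+R=8
member 0 (0-1): L=4.2016, (cx,cy)=(0.6588,0.7523)
member 1 (0-2): L=5.7440, (cx,cy)=(1.0000,0.0000)
member 2 (1-2): L=4.3415, (cx,cy)=(0.6855,-0.7281)
member 3 (1-3): L=6.2460, (cx,cy)=(0.9978,-0.0669)
member 4 (2-3): L=4.2574, (cx,cy)=(0.7648,0.6443)
solve A·x = −loads:
  F[0-1] = +88.1486 N (tension)
  F[0-2] = +69.6885 N (tension)
  F[1-2] = -102.9322 N (compression)
  F[1-3] = +128.9184 N (tension)
  F[2-3] = -1.1368 N (compression)
  Rx@0 = -127.7600 N
  Ry@0 = -66.3165 N
  Ry@2 = +75.6765 N

88.149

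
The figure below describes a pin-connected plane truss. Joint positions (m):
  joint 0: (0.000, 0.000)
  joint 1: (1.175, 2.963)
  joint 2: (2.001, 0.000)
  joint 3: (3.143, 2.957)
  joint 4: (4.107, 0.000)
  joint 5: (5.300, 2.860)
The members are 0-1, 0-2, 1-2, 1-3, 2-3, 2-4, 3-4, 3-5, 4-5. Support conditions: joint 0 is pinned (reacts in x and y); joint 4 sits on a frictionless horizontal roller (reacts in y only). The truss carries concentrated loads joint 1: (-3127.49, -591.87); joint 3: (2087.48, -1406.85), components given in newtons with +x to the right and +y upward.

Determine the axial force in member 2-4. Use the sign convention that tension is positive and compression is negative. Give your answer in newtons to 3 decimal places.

N=6 nodes, M=9 members, R=3 reactions → 2N=12, M+R=12
member 0 (0-1): L=3.1875, (cx,cy)=(0.3686,0.9296)
member 1 (0-2): L=2.0010, (cx,cy)=(1.0000,0.0000)
member 2 (1-2): L=3.0760, (cx,cy)=(0.2685,-0.9633)
member 3 (1-3): L=1.9680, (cx,cy)=(1.0000,-0.0030)
member 4 (2-3): L=3.1699, (cx,cy)=(0.3603,0.9328)
member 5 (2-4): L=2.1060, (cx,cy)=(1.0000,0.0000)
member 6 (3-4): L=3.1102, (cx,cy)=(0.3100,-0.9508)
member 7 (3-5): L=2.1592, (cx,cy)=(0.9990,-0.0449)
member 8 (4-5): L=3.0988, (cx,cy)=(0.3850,0.9229)
solve A·x = −loads:
  F[0-1] = -1620.2240 N (compression)
  F[0-2] = -442.7462 N (compression)
  F[1-2] = +941.9040 N (tension)
  F[1-3] = +2277.3050 N (tension)
  F[2-3] = -972.6212 N (compression)
  F[2-4] = +160.5901 N (tension)
  F[3-4] = -518.1144 N (compression)
  F[3-5] = -0.0000 N (tension)
  F[4-5] = +0.0000 N (tension)
  Rx@0 = +1040.0100 N
  Ry@0 = +1506.1214 N
  Ry@4 = +492.5986 N

160.590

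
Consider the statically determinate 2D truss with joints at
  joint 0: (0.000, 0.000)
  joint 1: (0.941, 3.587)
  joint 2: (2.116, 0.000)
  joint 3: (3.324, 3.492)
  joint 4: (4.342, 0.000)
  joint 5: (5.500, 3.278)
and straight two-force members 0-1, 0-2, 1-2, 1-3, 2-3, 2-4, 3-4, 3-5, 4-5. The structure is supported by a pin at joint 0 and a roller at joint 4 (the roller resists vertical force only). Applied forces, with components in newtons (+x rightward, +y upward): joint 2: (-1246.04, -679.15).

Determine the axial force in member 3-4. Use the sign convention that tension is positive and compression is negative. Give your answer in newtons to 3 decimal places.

-344.749

N=6 nodes, M=9 members, R=3 reactions → 2N=12, M+R=12
member 0 (0-1): L=3.7084, (cx,cy)=(0.2537,0.9673)
member 1 (0-2): L=2.1160, (cx,cy)=(1.0000,0.0000)
member 2 (1-2): L=3.7745, (cx,cy)=(0.3113,-0.9503)
member 3 (1-3): L=2.3849, (cx,cy)=(0.9992,-0.0398)
member 4 (2-3): L=3.6950, (cx,cy)=(0.3269,0.9451)
member 5 (2-4): L=2.2260, (cx,cy)=(1.0000,0.0000)
member 6 (3-4): L=3.6374, (cx,cy)=(0.2799,-0.9600)
member 7 (3-5): L=2.1865, (cx,cy)=(0.9952,-0.0979)
member 8 (4-5): L=3.4765, (cx,cy)=(0.3331,0.9429)
solve A·x = −loads:
  F[0-1] = -359.9593 N (compression)
  F[0-2] = -1154.7004 N (compression)
  F[1-2] = +375.1124 N (tension)
  F[1-3] = -208.2759 N (compression)
  F[2-3] = +341.4376 N (tension)
  F[2-4] = +96.4862 N (tension)
  F[3-4] = -344.7495 N (compression)
  F[3-5] = +0.0000 N (tension)
  F[4-5] = -0.0000 N (compression)
  Rx@0 = +1246.0400 N
  Ry@0 = +348.1778 N
  Ry@4 = +330.9722 N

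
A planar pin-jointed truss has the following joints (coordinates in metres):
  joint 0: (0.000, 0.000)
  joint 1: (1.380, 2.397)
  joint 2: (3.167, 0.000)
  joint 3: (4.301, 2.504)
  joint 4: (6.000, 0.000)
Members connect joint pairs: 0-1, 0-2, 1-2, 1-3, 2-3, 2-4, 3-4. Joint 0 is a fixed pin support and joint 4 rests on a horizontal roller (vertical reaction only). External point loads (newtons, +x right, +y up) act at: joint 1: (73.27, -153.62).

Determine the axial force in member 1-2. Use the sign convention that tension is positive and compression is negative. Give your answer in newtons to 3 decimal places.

N=5 nodes, M=7 members, R=3 reactions → 2N=10, M+R=10
member 0 (0-1): L=2.7659, (cx,cy)=(0.4989,0.8666)
member 1 (0-2): L=3.1670, (cx,cy)=(1.0000,0.0000)
member 2 (1-2): L=2.9898, (cx,cy)=(0.5977,-0.8017)
member 3 (1-3): L=2.9230, (cx,cy)=(0.9993,0.0366)
member 4 (2-3): L=2.7488, (cx,cy)=(0.4125,0.9109)
member 5 (2-4): L=2.8330, (cx,cy)=(1.0000,0.0000)
member 6 (3-4): L=3.0260, (cx,cy)=(0.5615,-0.8275)
solve A·x = −loads:
  F[0-1] = -102.7144 N (compression)
  F[0-2] = +124.5183 N (tension)
  F[1-2] = -83.9774 N (compression)
  F[1-3] = -74.3751 N (compression)
  F[2-3] = +73.9090 N (tension)
  F[2-4] = +43.8347 N (tension)
  F[3-4] = -78.0715 N (compression)
  Rx@0 = -73.2700 N
  Ry@0 = +89.0160 N
  Ry@4 = +64.6040 N

-83.977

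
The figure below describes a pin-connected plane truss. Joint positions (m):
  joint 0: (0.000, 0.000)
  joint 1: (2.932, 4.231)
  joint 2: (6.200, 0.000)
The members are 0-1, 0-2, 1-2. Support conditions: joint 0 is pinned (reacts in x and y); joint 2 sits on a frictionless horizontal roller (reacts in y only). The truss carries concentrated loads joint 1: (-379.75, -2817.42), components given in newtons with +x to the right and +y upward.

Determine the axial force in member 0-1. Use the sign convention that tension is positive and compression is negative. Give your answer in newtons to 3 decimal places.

-2122.072

N=3 nodes, M=3 members, R=3 reactions → 2N=6, M+R=6
member 0 (0-1): L=5.1476, (cx,cy)=(0.5696,0.8219)
member 1 (0-2): L=6.2000, (cx,cy)=(1.0000,0.0000)
member 2 (1-2): L=5.3461, (cx,cy)=(0.6113,-0.7914)
solve A·x = −loads:
  F[0-1] = -2122.0720 N (compression)
  F[0-2] = +828.9476 N (tension)
  F[1-2] = -1356.0795 N (compression)
  Rx@0 = +379.7500 N
  Ry@0 = +1744.2017 N
  Ry@2 = +1073.2183 N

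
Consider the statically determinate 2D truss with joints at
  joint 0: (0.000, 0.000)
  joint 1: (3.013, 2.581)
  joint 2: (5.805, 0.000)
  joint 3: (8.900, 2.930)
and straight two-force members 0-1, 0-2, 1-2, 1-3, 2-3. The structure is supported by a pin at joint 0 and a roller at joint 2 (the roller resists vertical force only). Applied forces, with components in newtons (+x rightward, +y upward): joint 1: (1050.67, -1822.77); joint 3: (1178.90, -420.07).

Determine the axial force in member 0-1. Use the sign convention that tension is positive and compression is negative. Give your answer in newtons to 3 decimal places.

N=4 nodes, M=5 members, R=3 reactions → 2N=8, M+R=8
member 0 (0-1): L=3.9673, (cx,cy)=(0.7595,0.6506)
member 1 (0-2): L=5.8050, (cx,cy)=(1.0000,0.0000)
member 2 (1-2): L=3.8022, (cx,cy)=(0.7343,-0.6788)
member 3 (1-3): L=5.8973, (cx,cy)=(0.9982,0.0592)
member 4 (2-3): L=4.2619, (cx,cy)=(0.7262,0.6875)
solve A·x = −loads:
  F[0-1] = +629.3890 N (tension)
  F[0-2] = +1751.5791 N (tension)
  F[1-2] = -3137.2406 N (compression)
  F[1-3] = +1734.0646 N (tension)
  F[2-3] = -760.2947 N (compression)
  Rx@0 = -2229.5700 N
  Ry@0 = -409.4572 N
  Ry@2 = +2652.2972 N

629.389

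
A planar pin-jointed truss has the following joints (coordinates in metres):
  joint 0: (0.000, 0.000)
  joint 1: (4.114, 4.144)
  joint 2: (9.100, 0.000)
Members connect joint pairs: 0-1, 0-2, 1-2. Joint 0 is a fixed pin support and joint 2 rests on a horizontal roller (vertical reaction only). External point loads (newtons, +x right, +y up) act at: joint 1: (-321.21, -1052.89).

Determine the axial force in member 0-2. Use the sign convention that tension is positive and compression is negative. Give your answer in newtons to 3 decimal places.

N=3 nodes, M=3 members, R=3 reactions → 2N=6, M+R=6
member 0 (0-1): L=5.8393, (cx,cy)=(0.7045,0.7097)
member 1 (0-2): L=9.1000, (cx,cy)=(1.0000,0.0000)
member 2 (1-2): L=6.4833, (cx,cy)=(0.7691,-0.6392)
solve A·x = −loads:
  F[0-1] = -1019.0149 N (compression)
  F[0-2] = +396.7200 N (tension)
  F[1-2] = -515.8538 N (compression)
  Rx@0 = +321.2100 N
  Ry@0 = +723.1653 N
  Ry@2 = +329.7247 N

396.720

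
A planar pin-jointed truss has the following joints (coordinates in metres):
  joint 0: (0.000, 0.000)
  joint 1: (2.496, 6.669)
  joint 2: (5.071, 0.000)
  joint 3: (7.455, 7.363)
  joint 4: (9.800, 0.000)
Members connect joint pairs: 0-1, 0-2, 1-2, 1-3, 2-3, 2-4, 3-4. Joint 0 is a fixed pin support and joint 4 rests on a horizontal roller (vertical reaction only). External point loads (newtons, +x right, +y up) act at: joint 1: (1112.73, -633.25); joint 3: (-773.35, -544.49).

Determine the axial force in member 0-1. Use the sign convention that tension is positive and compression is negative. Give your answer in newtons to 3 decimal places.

N=5 nodes, M=7 members, R=3 reactions → 2N=10, M+R=10
member 0 (0-1): L=7.1208, (cx,cy)=(0.3505,0.9366)
member 1 (0-2): L=5.0710, (cx,cy)=(1.0000,0.0000)
member 2 (1-2): L=7.1489, (cx,cy)=(0.3602,-0.9329)
member 3 (1-3): L=5.0073, (cx,cy)=(0.9903,0.1386)
member 4 (2-3): L=7.7393, (cx,cy)=(0.3080,0.9514)
member 5 (2-4): L=4.7290, (cx,cy)=(1.0000,0.0000)
member 6 (3-4): L=7.7274, (cx,cy)=(0.3035,-0.9528)
solve A·x = −loads:
  F[0-1] = -454.9316 N (compression)
  F[0-2] = +498.8441 N (tension)
  F[1-2] = -391.7709 N (compression)
  F[1-3] = -1142.1018 N (compression)
  F[2-3] = +384.1535 N (tension)
  F[2-4] = +239.3957 N (tension)
  F[3-4] = -788.8733 N (compression)
  Rx@0 = -339.3800 N
  Ry@0 = +426.0680 N
  Ry@4 = +751.6720 N

-454.932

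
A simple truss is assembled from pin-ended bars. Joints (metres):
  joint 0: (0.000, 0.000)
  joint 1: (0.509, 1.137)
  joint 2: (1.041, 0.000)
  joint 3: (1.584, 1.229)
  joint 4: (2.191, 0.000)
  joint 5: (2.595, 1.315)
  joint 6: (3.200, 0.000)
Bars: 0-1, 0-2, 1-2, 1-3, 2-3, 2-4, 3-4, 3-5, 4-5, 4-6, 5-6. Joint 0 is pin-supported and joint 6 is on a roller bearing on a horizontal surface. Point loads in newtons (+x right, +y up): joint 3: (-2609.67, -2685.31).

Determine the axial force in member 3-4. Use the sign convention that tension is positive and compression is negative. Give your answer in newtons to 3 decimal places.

N=7 nodes, M=11 members, R=3 reactions → 2N=14, M+R=14
member 0 (0-1): L=1.2457, (cx,cy)=(0.4086,0.9127)
member 1 (0-2): L=1.0410, (cx,cy)=(1.0000,0.0000)
member 2 (1-2): L=1.2553, (cx,cy)=(0.4238,-0.9058)
member 3 (1-3): L=1.0789, (cx,cy)=(0.9964,0.0853)
member 4 (2-3): L=1.3436, (cx,cy)=(0.4041,0.9147)
member 5 (2-4): L=1.1500, (cx,cy)=(1.0000,0.0000)
member 6 (3-4): L=1.3707, (cx,cy)=(0.4428,-0.8966)
member 7 (3-5): L=1.0147, (cx,cy)=(0.9964,0.0848)
member 8 (4-5): L=1.3757, (cx,cy)=(0.2937,0.9559)
member 9 (4-6): L=1.0090, (cx,cy)=(1.0000,0.0000)
member 10 (5-6): L=1.4475, (cx,cy)=(0.4180,-0.9085)
solve A·x = −loads:
  F[0-1] = -2583.8906 N (compression)
  F[0-2] = -1553.9055 N (compression)
  F[1-2] = +2407.5844 N (tension)
  F[1-3] = -2083.6903 N (compression)
  F[2-3] = -2384.0425 N (compression)
  F[2-4] = +429.9061 N (tension)
  F[3-4] = -389.0953 N (compression)
  F[3-5] = -258.5329 N (compression)
  F[4-5] = +364.9578 N (tension)
  F[4-6] = +150.4228 N (tension)
  F[5-6] = -359.8954 N (compression)
  Rx@0 = +2609.6700 N
  Ry@0 = +2358.3579 N
  Ry@6 = +326.9521 N

-389.095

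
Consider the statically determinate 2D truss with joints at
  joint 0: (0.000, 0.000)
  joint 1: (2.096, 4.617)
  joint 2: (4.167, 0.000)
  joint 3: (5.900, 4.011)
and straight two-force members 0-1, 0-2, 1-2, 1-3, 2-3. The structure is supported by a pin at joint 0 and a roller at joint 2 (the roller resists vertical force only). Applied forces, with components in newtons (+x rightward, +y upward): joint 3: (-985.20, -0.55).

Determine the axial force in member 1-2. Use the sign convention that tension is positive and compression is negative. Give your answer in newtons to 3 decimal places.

N=4 nodes, M=5 members, R=3 reactions → 2N=8, M+R=8
member 0 (0-1): L=5.0705, (cx,cy)=(0.4134,0.9106)
member 1 (0-2): L=4.1670, (cx,cy)=(1.0000,0.0000)
member 2 (1-2): L=5.0602, (cx,cy)=(0.4093,-0.9124)
member 3 (1-3): L=3.8520, (cx,cy)=(0.9875,-0.1573)
member 4 (2-3): L=4.3694, (cx,cy)=(0.3966,0.9180)
solve A·x = −loads:
  F[0-1] = -1041.2120 N (compression)
  F[0-2] = -554.7921 N (compression)
  F[1-2] = +1199.9988 N (tension)
  F[1-3] = -933.1535 N (compression)
  F[2-3] = -160.5216 N (compression)
  Rx@0 = +985.2000 N
  Ry@0 = +948.0883 N
  Ry@2 = -947.5383 N

1199.999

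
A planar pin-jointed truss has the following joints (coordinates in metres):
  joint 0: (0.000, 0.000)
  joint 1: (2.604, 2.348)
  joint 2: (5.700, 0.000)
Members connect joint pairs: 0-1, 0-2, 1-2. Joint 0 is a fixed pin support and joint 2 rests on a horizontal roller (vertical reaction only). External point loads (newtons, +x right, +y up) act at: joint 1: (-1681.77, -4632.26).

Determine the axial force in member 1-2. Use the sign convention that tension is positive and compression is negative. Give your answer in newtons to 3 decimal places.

N=3 nodes, M=3 members, R=3 reactions → 2N=6, M+R=6
member 0 (0-1): L=3.5063, (cx,cy)=(0.7427,0.6697)
member 1 (0-2): L=5.7000, (cx,cy)=(1.0000,0.0000)
member 2 (1-2): L=3.8857, (cx,cy)=(0.7968,-0.6043)
solve A·x = −loads:
  F[0-1] = -4791.7310 N (compression)
  F[0-2] = +1876.9041 N (tension)
  F[1-2] = -2355.6211 N (compression)
  Rx@0 = +1681.7700 N
  Ry@0 = +3208.8198 N
  Ry@2 = +1423.4402 N

-2355.621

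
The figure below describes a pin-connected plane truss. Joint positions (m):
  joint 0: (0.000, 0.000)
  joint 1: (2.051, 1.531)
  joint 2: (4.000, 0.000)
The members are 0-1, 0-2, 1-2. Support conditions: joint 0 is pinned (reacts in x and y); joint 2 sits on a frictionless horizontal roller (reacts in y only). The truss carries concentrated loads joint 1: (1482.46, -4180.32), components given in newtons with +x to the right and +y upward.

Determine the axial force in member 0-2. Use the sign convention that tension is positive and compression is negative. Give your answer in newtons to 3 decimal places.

3451.004

N=3 nodes, M=3 members, R=3 reactions → 2N=6, M+R=6
member 0 (0-1): L=2.5594, (cx,cy)=(0.8014,0.5982)
member 1 (0-2): L=4.0000, (cx,cy)=(1.0000,0.0000)
member 2 (1-2): L=2.4784, (cx,cy)=(0.7864,-0.6177)
solve A·x = −loads:
  F[0-1] = -2456.5110 N (compression)
  F[0-2] = +3451.0038 N (tension)
  F[1-2] = -4388.4219 N (compression)
  Rx@0 = -1482.4600 N
  Ry@0 = +1469.4494 N
  Ry@2 = +2710.8706 N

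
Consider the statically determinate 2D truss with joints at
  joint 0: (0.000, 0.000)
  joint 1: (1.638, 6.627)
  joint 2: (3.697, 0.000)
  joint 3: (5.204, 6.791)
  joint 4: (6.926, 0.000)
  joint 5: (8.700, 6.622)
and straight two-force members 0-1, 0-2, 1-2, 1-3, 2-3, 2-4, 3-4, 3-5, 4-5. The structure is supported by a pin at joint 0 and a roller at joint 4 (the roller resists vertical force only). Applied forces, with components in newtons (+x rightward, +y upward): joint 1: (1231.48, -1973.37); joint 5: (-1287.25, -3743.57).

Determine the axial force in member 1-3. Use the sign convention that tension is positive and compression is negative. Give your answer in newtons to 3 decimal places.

-940.775

N=6 nodes, M=9 members, R=3 reactions → 2N=12, M+R=12
member 0 (0-1): L=6.8264, (cx,cy)=(0.2399,0.9708)
member 1 (0-2): L=3.6970, (cx,cy)=(1.0000,0.0000)
member 2 (1-2): L=6.9395, (cx,cy)=(0.2967,-0.9550)
member 3 (1-3): L=3.5698, (cx,cy)=(0.9989,0.0459)
member 4 (2-3): L=6.9562, (cx,cy)=(0.2166,0.9763)
member 5 (2-4): L=3.2290, (cx,cy)=(1.0000,0.0000)
member 6 (3-4): L=7.0059, (cx,cy)=(0.2458,-0.9693)
member 7 (3-5): L=3.5001, (cx,cy)=(0.9988,-0.0483)
member 8 (4-5): L=6.8555, (cx,cy)=(0.2588,0.9659)
solve A·x = −loads:
  F[0-1] = -618.3001 N (compression)
  F[0-2] = +92.5909 N (tension)
  F[1-2] = -1483.1420 N (compression)
  F[1-3] = -940.7750 N (compression)
  F[2-3] = +1450.8087 N (tension)
  F[2-4] = -661.7733 N (compression)
  F[3-4] = -1402.5904 N (compression)
  F[3-5] = -281.0590 N (compression)
  F[4-5] = -3889.6256 N (compression)
  Rx@0 = +55.7700 N
  Ry@0 = +600.2366 N
  Ry@4 = +5116.7034 N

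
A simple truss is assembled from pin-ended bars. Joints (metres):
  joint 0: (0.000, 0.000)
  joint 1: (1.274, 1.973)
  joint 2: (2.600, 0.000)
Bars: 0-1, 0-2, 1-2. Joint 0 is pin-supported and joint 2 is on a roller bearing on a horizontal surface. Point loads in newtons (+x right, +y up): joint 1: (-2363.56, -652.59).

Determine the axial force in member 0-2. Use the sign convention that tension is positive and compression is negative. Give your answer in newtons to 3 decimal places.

-990.507

N=3 nodes, M=3 members, R=3 reactions → 2N=6, M+R=6
member 0 (0-1): L=2.3486, (cx,cy)=(0.5425,0.8401)
member 1 (0-2): L=2.6000, (cx,cy)=(1.0000,0.0000)
member 2 (1-2): L=2.3772, (cx,cy)=(0.5578,-0.8300)
solve A·x = −loads:
  F[0-1] = -2531.1751 N (compression)
  F[0-2] = -990.5074 N (compression)
  F[1-2] = +1775.7305 N (tension)
  Rx@0 = +2363.5600 N
  Ry@0 = +2126.3993 N
  Ry@2 = -1473.8093 N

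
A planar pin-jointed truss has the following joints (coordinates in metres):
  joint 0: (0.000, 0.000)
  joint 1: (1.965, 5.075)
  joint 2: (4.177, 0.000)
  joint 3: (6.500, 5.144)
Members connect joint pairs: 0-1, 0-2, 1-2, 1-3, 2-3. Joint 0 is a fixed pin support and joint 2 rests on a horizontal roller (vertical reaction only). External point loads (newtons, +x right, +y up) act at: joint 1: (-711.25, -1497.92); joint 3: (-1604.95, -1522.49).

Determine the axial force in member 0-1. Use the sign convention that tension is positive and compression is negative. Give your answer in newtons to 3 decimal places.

N=4 nodes, M=5 members, R=3 reactions → 2N=8, M+R=8
member 0 (0-1): L=5.4421, (cx,cy)=(0.3611,0.9325)
member 1 (0-2): L=4.1770, (cx,cy)=(1.0000,0.0000)
member 2 (1-2): L=5.5361, (cx,cy)=(0.3996,-0.9167)
member 3 (1-3): L=4.5355, (cx,cy)=(0.9999,0.0152)
member 4 (2-3): L=5.6442, (cx,cy)=(0.4116,0.9114)
solve A·x = −loads:
  F[0-1] = -2988.8262 N (compression)
  F[0-2] = -1237.0203 N (compression)
  F[1-2] = +1391.0862 N (tension)
  F[1-3] = -923.8565 N (compression)
  F[2-3] = -1655.1165 N (compression)
  Rx@0 = +2316.2000 N
  Ry@0 = +2787.1945 N
  Ry@2 = +233.2155 N

-2988.826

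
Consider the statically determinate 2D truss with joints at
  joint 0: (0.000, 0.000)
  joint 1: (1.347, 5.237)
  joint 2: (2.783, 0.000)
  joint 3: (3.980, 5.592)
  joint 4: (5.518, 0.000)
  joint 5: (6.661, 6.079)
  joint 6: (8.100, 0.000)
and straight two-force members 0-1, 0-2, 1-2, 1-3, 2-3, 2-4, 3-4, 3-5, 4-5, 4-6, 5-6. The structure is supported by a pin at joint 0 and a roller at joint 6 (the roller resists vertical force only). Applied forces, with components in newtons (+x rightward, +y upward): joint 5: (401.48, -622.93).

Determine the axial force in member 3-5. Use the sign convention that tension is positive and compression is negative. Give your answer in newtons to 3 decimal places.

182.100

N=7 nodes, M=11 members, R=3 reactions → 2N=14, M+R=14
member 0 (0-1): L=5.4075, (cx,cy)=(0.2491,0.9685)
member 1 (0-2): L=2.7830, (cx,cy)=(1.0000,0.0000)
member 2 (1-2): L=5.4303, (cx,cy)=(0.2644,-0.9644)
member 3 (1-3): L=2.6568, (cx,cy)=(0.9910,0.1336)
member 4 (2-3): L=5.7187, (cx,cy)=(0.2093,0.9778)
member 5 (2-4): L=2.7350, (cx,cy)=(1.0000,0.0000)
member 6 (3-4): L=5.7996, (cx,cy)=(0.2652,-0.9642)
member 7 (3-5): L=2.7249, (cx,cy)=(0.9839,0.1787)
member 8 (4-5): L=6.1855, (cx,cy)=(0.1848,0.9828)
member 9 (4-6): L=2.5820, (cx,cy)=(1.0000,0.0000)
member 10 (5-6): L=6.2470, (cx,cy)=(0.2304,-0.9731)
solve A·x = −loads:
  F[0-1] = +196.8471 N (tension)
  F[0-2] = +352.4453 N (tension)
  F[1-2] = -184.0206 N (compression)
  F[1-3] = +98.5814 N (tension)
  F[2-3] = +181.4901 N (tension)
  F[2-4] = +265.7941 N (tension)
  F[3-4] = -163.9670 N (compression)
  F[3-5] = +182.1000 N (tension)
  F[4-5] = +160.8668 N (tension)
  F[4-6] = +192.5860 N (tension)
  F[5-6] = -836.0555 N (compression)
  Rx@0 = -401.4800 N
  Ry@0 = -190.6421 N
  Ry@6 = +813.5721 N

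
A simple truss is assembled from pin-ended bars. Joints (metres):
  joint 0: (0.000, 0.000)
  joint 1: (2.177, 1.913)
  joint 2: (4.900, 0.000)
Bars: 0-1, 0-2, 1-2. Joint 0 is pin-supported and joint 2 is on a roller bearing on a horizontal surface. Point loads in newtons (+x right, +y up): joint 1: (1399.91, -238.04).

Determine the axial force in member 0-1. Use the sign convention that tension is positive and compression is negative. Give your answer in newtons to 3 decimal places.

N=3 nodes, M=3 members, R=3 reactions → 2N=6, M+R=6
member 0 (0-1): L=2.8981, (cx,cy)=(0.7512,0.6601)
member 1 (0-2): L=4.9000, (cx,cy)=(1.0000,0.0000)
member 2 (1-2): L=3.3278, (cx,cy)=(0.8183,-0.5749)
solve A·x = −loads:
  F[0-1] = +627.5711 N (tension)
  F[0-2] = +928.4876 N (tension)
  F[1-2] = -1134.7144 N (compression)
  Rx@0 = -1399.9100 N
  Ry@0 = -414.2541 N
  Ry@2 = +652.2941 N

627.571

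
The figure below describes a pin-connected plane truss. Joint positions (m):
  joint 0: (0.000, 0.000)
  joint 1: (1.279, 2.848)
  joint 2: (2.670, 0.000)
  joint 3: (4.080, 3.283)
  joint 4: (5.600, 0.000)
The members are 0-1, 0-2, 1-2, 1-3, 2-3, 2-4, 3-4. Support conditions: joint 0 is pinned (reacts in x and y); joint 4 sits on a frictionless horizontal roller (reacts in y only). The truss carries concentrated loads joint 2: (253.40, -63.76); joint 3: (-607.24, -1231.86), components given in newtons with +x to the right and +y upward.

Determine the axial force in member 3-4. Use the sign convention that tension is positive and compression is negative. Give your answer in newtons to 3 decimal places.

-630.226

N=5 nodes, M=7 members, R=3 reactions → 2N=10, M+R=10
member 0 (0-1): L=3.1220, (cx,cy)=(0.4097,0.9122)
member 1 (0-2): L=2.6700, (cx,cy)=(1.0000,0.0000)
member 2 (1-2): L=3.1695, (cx,cy)=(0.4389,-0.8986)
member 3 (1-3): L=2.8346, (cx,cy)=(0.9882,0.1535)
member 4 (2-3): L=3.5730, (cx,cy)=(0.3946,0.9188)
member 5 (2-4): L=2.9300, (cx,cy)=(1.0000,0.0000)
member 6 (3-4): L=3.6178, (cx,cy)=(0.4201,-0.9075)
solve A·x = −loads:
  F[0-1] = -793.3463 N (compression)
  F[0-2] = -28.8282 N (compression)
  F[1-2] = +696.4261 N (tension)
  F[1-3] = -638.2086 N (compression)
  F[2-3] = -611.6574 N (compression)
  F[2-4] = +264.7862 N (tension)
  F[3-4] = -630.2264 N (compression)
  Rx@0 = +353.8400 N
  Ry@0 = +723.7166 N
  Ry@4 = +571.9034 N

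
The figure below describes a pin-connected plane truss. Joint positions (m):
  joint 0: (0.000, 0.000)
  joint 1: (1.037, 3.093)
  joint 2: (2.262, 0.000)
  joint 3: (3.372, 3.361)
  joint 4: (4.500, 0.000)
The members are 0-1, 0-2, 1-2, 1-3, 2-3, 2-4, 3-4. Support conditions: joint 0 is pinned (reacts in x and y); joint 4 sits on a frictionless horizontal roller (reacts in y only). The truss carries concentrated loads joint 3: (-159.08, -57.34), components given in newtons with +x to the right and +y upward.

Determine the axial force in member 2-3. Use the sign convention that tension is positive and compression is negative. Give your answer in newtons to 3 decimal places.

N=5 nodes, M=7 members, R=3 reactions → 2N=10, M+R=10
member 0 (0-1): L=3.2622, (cx,cy)=(0.3179,0.9481)
member 1 (0-2): L=2.2620, (cx,cy)=(1.0000,0.0000)
member 2 (1-2): L=3.3268, (cx,cy)=(0.3682,-0.9297)
member 3 (1-3): L=2.3503, (cx,cy)=(0.9935,0.1140)
member 4 (2-3): L=3.5396, (cx,cy)=(0.3136,0.9496)
member 5 (2-4): L=2.2380, (cx,cy)=(1.0000,0.0000)
member 6 (3-4): L=3.5452, (cx,cy)=(0.3182,-0.9480)
solve A·x = −loads:
  F[0-1] = -140.4747 N (compression)
  F[0-2] = -114.4255 N (compression)
  F[1-2] = +131.7523 N (tension)
  F[1-3] = -93.7809 N (compression)
  F[2-3] = -129.0023 N (compression)
  F[2-4] = -25.4558 N (compression)
  F[3-4] = +80.0060 N (tension)
  Rx@0 = +159.0800 N
  Ry@0 = +133.1883 N
  Ry@4 = -75.8483 N

-129.002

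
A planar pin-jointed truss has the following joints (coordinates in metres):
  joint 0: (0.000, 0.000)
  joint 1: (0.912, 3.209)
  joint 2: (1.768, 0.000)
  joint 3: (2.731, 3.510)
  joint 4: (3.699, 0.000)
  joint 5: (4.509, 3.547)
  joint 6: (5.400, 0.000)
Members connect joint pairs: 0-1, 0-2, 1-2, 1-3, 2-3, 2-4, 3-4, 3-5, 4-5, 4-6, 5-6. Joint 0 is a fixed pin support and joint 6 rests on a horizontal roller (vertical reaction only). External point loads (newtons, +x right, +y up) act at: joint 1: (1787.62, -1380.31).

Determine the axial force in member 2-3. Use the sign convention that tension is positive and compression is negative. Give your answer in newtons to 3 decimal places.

1584.248

N=7 nodes, M=11 members, R=3 reactions → 2N=14, M+R=14
member 0 (0-1): L=3.3361, (cx,cy)=(0.2734,0.9619)
member 1 (0-2): L=1.7680, (cx,cy)=(1.0000,0.0000)
member 2 (1-2): L=3.3212, (cx,cy)=(0.2577,-0.9662)
member 3 (1-3): L=1.8437, (cx,cy)=(0.9866,0.1633)
member 4 (2-3): L=3.6397, (cx,cy)=(0.2646,0.9644)
member 5 (2-4): L=1.9310, (cx,cy)=(1.0000,0.0000)
member 6 (3-4): L=3.6410, (cx,cy)=(0.2659,-0.9640)
member 7 (3-5): L=1.7784, (cx,cy)=(0.9998,0.0208)
member 8 (4-5): L=3.6383, (cx,cy)=(0.2226,0.9749)
member 9 (4-6): L=1.7010, (cx,cy)=(1.0000,0.0000)
member 10 (5-6): L=3.6572, (cx,cy)=(0.2436,-0.9699)
solve A·x = −loads:
  F[0-1] = -88.2426 N (compression)
  F[0-2] = +1811.7433 N (tension)
  F[1-2] = -1581.2118 N (compression)
  F[1-3] = -1423.3008 N (compression)
  F[2-3] = +1584.2478 N (tension)
  F[2-4] = +985.0426 N (tension)
  F[3-4] = -1357.2635 N (compression)
  F[3-5] = -624.3375 N (compression)
  F[4-5] = +1342.1013 N (tension)
  F[4-6] = +325.4094 N (tension)
  F[5-6] = -1335.6747 N (compression)
  Rx@0 = -1787.6200 N
  Ry@0 = +84.8812 N
  Ry@6 = +1295.4288 N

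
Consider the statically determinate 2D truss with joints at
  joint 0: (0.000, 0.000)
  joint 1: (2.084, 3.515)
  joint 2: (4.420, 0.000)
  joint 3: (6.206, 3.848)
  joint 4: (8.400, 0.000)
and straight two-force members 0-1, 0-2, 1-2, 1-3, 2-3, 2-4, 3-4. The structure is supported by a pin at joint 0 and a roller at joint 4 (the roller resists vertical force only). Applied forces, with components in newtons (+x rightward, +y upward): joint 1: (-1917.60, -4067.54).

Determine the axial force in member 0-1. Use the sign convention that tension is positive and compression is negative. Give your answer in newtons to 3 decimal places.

N=5 nodes, M=7 members, R=3 reactions → 2N=10, M+R=10
member 0 (0-1): L=4.0864, (cx,cy)=(0.5100,0.8602)
member 1 (0-2): L=4.4200, (cx,cy)=(1.0000,0.0000)
member 2 (1-2): L=4.2204, (cx,cy)=(0.5535,-0.8329)
member 3 (1-3): L=4.1354, (cx,cy)=(0.9968,0.0805)
member 4 (2-3): L=4.2423, (cx,cy)=(0.4210,0.9071)
member 5 (2-4): L=3.9800, (cx,cy)=(1.0000,0.0000)
member 6 (3-4): L=4.4295, (cx,cy)=(0.4953,-0.8687)
solve A·x = −loads:
  F[0-1] = -4488.3932 N (compression)
  F[0-2] = +371.4365 N (tension)
  F[1-2] = -269.7459 N (compression)
  F[1-3] = -222.8567 N (compression)
  F[2-3] = +247.6773 N (tension)
  F[2-4] = +117.8608 N (tension)
  F[3-4] = -237.9526 N (compression)
  Rx@0 = +1917.6000 N
  Ry@0 = +3860.8270 N
  Ry@4 = +206.7130 N

-4488.393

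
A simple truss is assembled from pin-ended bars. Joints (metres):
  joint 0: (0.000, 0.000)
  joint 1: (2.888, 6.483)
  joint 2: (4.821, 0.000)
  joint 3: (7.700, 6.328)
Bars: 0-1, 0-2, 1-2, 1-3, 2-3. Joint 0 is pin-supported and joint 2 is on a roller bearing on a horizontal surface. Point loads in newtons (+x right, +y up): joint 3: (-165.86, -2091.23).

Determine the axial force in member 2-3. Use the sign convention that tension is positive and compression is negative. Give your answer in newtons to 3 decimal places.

-2270.092

N=4 nodes, M=5 members, R=3 reactions → 2N=8, M+R=8
member 0 (0-1): L=7.0972, (cx,cy)=(0.4069,0.9135)
member 1 (0-2): L=4.8210, (cx,cy)=(1.0000,0.0000)
member 2 (1-2): L=6.7650, (cx,cy)=(0.2857,-0.9583)
member 3 (1-3): L=4.8145, (cx,cy)=(0.9995,-0.0322)
member 4 (2-3): L=6.9521, (cx,cy)=(0.4141,0.9102)
solve A·x = −loads:
  F[0-1] = +1128.8173 N (tension)
  F[0-2] = -625.2014 N (compression)
  F[1-2] = -1102.0150 N (compression)
  F[1-3] = +774.6257 N (tension)
  F[2-3] = -2270.0921 N (compression)
  Rx@0 = +165.8600 N
  Ry@0 = -1031.1324 N
  Ry@2 = +3122.3624 N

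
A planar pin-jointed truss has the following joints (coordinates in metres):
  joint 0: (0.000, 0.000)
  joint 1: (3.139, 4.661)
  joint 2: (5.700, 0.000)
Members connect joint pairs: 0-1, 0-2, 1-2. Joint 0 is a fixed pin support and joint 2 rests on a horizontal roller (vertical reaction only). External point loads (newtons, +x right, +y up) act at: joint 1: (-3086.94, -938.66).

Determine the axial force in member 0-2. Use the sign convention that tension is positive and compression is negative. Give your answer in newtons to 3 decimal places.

-1102.933

N=3 nodes, M=3 members, R=3 reactions → 2N=6, M+R=6
member 0 (0-1): L=5.6195, (cx,cy)=(0.5586,0.8294)
member 1 (0-2): L=5.7000, (cx,cy)=(1.0000,0.0000)
member 2 (1-2): L=5.3182, (cx,cy)=(0.4816,-0.8764)
solve A·x = −loads:
  F[0-1] = -3551.7791 N (compression)
  F[0-2] = -1102.9326 N (compression)
  F[1-2] = +2290.3774 N (tension)
  Rx@0 = +3086.9400 N
  Ry@0 = +2945.9887 N
  Ry@2 = -2007.3287 N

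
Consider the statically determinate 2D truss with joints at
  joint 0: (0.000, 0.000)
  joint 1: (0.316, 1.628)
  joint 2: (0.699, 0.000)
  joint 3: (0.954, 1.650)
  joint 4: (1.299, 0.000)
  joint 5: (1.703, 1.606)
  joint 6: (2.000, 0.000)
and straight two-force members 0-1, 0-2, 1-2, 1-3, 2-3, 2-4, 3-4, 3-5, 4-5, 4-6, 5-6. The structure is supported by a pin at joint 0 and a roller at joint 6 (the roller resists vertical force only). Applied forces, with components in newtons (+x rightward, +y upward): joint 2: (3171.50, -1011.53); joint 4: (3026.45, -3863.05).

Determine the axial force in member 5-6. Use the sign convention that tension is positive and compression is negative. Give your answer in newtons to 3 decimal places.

-2911.119

N=7 nodes, M=11 members, R=3 reactions → 2N=14, M+R=14
member 0 (0-1): L=1.6584, (cx,cy)=(0.1905,0.9817)
member 1 (0-2): L=0.6990, (cx,cy)=(1.0000,0.0000)
member 2 (1-2): L=1.6724, (cx,cy)=(0.2290,-0.9734)
member 3 (1-3): L=0.6384, (cx,cy)=(0.9994,0.0345)
member 4 (2-3): L=1.6696, (cx,cy)=(0.1527,0.9883)
member 5 (2-4): L=0.6000, (cx,cy)=(1.0000,0.0000)
member 6 (3-4): L=1.6857, (cx,cy)=(0.2047,-0.9788)
member 7 (3-5): L=0.7503, (cx,cy)=(0.9983,-0.0586)
member 8 (4-5): L=1.6560, (cx,cy)=(0.2440,0.9698)
member 9 (4-6): L=0.7010, (cx,cy)=(1.0000,0.0000)
member 10 (5-6): L=1.6332, (cx,cy)=(0.1818,-0.9833)
solve A·x = −loads:
  F[0-1] = -2049.5510 N (compression)
  F[0-2] = +6588.4855 N (tension)
  F[1-2] = +2036.5721 N (tension)
  F[1-3] = -857.4321 N (compression)
  F[2-3] = -982.4467 N (compression)
  F[2-4] = +4033.4240 N (tension)
  F[3-4] = +1096.0013 N (tension)
  F[3-5] = -1233.4098 N (compression)
  F[4-5] = +2877.1791 N (tension)
  F[4-6] = +529.3814 N (tension)
  F[5-6] = -2911.1188 N (compression)
  Rx@0 = -6197.9500 N
  Ry@0 = +2011.9993 N
  Ry@6 = +2862.5807 N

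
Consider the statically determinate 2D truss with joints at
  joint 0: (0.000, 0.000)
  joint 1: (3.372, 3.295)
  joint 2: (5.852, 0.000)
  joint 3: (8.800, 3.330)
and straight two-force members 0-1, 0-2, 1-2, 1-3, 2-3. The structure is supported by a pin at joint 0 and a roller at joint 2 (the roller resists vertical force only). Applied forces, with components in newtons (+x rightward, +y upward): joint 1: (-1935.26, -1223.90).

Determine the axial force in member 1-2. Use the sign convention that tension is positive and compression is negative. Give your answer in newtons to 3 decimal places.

N=4 nodes, M=5 members, R=3 reactions → 2N=8, M+R=8
member 0 (0-1): L=4.7146, (cx,cy)=(0.7152,0.6989)
member 1 (0-2): L=5.8520, (cx,cy)=(1.0000,0.0000)
member 2 (1-2): L=4.1240, (cx,cy)=(0.6014,-0.7990)
member 3 (1-3): L=5.4281, (cx,cy)=(1.0000,0.0064)
member 4 (2-3): L=4.4474, (cx,cy)=(0.6629,0.7487)
solve A·x = −loads:
  F[0-1] = -2301.2535 N (compression)
  F[0-2] = -289.3442 N (compression)
  F[1-2] = +481.1521 N (tension)
  F[1-3] = -0.0000 N (compression)
  F[2-3] = +0.0000 N (tension)
  Rx@0 = +1935.2600 N
  Ry@0 = +1608.3311 N
  Ry@2 = -384.4311 N

481.152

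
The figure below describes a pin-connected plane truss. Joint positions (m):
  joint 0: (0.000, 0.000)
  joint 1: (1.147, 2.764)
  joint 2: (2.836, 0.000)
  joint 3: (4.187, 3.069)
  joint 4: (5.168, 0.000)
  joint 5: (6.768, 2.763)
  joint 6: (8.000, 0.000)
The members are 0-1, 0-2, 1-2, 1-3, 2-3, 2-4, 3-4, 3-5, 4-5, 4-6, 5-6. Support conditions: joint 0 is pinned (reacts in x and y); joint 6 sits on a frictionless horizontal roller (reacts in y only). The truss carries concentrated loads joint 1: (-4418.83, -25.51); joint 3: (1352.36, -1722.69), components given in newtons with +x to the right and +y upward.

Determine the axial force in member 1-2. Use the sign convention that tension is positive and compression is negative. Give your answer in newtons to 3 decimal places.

2420.028

N=7 nodes, M=11 members, R=3 reactions → 2N=14, M+R=14
member 0 (0-1): L=2.9925, (cx,cy)=(0.3833,0.9236)
member 1 (0-2): L=2.8360, (cx,cy)=(1.0000,0.0000)
member 2 (1-2): L=3.2392, (cx,cy)=(0.5214,-0.8533)
member 3 (1-3): L=3.0553, (cx,cy)=(0.9950,0.0998)
member 4 (2-3): L=3.3532, (cx,cy)=(0.4029,0.9152)
member 5 (2-4): L=2.3320, (cx,cy)=(1.0000,0.0000)
member 6 (3-4): L=3.2220, (cx,cy)=(0.3045,-0.9525)
member 7 (3-5): L=2.5991, (cx,cy)=(0.9930,-0.1177)
member 8 (4-5): L=3.1928, (cx,cy)=(0.5011,0.8654)
member 9 (4-6): L=2.8320, (cx,cy)=(1.0000,0.0000)
member 10 (5-6): L=3.0252, (cx,cy)=(0.4072,-0.9133)
solve A·x = −loads:
  F[0-1] = -2003.8728 N (compression)
  F[0-2] = -2298.4131 N (compression)
  F[1-2] = +2420.0283 N (tension)
  F[1-3] = +2400.9030 N (tension)
  F[2-3] = -2256.2307 N (compression)
  F[2-4] = -127.5178 N (compression)
  F[3-4] = +95.4994 N (tension)
  F[3-5] = +99.1304 N (tension)
  F[4-5] = -105.1164 N (compression)
  F[4-6] = -45.7647 N (compression)
  F[5-6] = +112.3771 N (tension)
  Rx@0 = +3066.4700 N
  Ry@0 = +1850.8363 N
  Ry@6 = -102.6363 N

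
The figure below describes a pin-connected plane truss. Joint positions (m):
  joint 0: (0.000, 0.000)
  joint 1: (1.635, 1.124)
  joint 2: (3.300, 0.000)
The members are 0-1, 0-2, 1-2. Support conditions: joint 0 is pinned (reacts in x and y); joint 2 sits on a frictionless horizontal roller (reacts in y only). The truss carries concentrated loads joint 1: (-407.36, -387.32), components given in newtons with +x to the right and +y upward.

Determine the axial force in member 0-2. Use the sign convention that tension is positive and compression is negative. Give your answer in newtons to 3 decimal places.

N=3 nodes, M=3 members, R=3 reactions → 2N=6, M+R=6
member 0 (0-1): L=1.9841, (cx,cy)=(0.8241,0.5665)
member 1 (0-2): L=3.3000, (cx,cy)=(1.0000,0.0000)
member 2 (1-2): L=2.0089, (cx,cy)=(0.8288,-0.5595)
solve A·x = −loads:
  F[0-1] = -589.8772 N (compression)
  F[0-2] = +78.7322 N (tension)
  F[1-2] = -94.9932 N (compression)
  Rx@0 = +407.3600 N
  Ry@0 = +334.1698 N
  Ry@2 = +53.1502 N

78.732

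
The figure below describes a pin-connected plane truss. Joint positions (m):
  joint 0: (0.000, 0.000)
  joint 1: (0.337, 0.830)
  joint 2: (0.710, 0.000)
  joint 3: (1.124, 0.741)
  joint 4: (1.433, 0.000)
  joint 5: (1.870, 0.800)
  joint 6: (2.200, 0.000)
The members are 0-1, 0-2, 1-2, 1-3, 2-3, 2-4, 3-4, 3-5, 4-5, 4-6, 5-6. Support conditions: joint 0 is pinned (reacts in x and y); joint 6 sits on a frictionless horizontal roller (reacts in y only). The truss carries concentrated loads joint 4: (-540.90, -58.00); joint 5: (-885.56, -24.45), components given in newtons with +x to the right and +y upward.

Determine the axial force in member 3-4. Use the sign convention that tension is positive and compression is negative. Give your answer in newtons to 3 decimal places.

N=7 nodes, M=11 members, R=3 reactions → 2N=14, M+R=14
member 0 (0-1): L=0.8958, (cx,cy)=(0.3762,0.9265)
member 1 (0-2): L=0.7100, (cx,cy)=(1.0000,0.0000)
member 2 (1-2): L=0.9100, (cx,cy)=(0.4099,-0.9121)
member 3 (1-3): L=0.7920, (cx,cy)=(0.9937,-0.1124)
member 4 (2-3): L=0.8488, (cx,cy)=(0.4877,0.8730)
member 5 (2-4): L=0.7230, (cx,cy)=(1.0000,0.0000)
member 6 (3-4): L=0.8028, (cx,cy)=(0.3849,-0.9230)
member 7 (3-5): L=0.7483, (cx,cy)=(0.9969,0.0788)
member 8 (4-5): L=0.9116, (cx,cy)=(0.4794,0.8776)
member 9 (4-6): L=0.7670, (cx,cy)=(1.0000,0.0000)
member 10 (5-6): L=0.8654, (cx,cy)=(0.3813,-0.9244)
solve A·x = −loads:
  F[0-1] = -373.3356 N (compression)
  F[0-2] = -1286.0121 N (compression)
  F[1-2] = +417.8853 N (tension)
  F[1-3] = -313.7293 N (compression)
  F[2-3] = -436.6206 N (compression)
  F[2-4] = -901.7595 N (compression)
  F[3-4] = +319.2895 N (tension)
  F[3-5] = -649.6111 N (compression)
  F[4-5] = -269.7047 N (compression)
  F[4-6] = -108.6773 N (compression)
  F[5-6] = +284.9948 N (tension)
  Rx@0 = +1426.4600 N
  Ry@0 = +345.9102 N
  Ry@6 = -263.4602 N

319.289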